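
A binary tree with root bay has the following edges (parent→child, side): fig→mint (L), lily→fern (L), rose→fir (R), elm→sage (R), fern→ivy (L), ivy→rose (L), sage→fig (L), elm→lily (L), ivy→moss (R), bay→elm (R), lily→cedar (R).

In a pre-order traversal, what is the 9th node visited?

cedar

Pre-order visits the node, then its left subtree, then its right subtree.
Visit bay.
At bay: no left child.
At bay: go right to elm.
  Visit elm.
  At elm: go left to lily.
    Visit lily.
    At lily: go left to fern.
      Visit fern.
      At fern: go left to ivy.
        Visit ivy.
        At ivy: go left to rose.
          Visit rose.
          At rose: no left child.
          At rose: go right to fir.
            fir is a leaf — visit fir.
        At ivy: go right to moss.
          moss is a leaf — visit moss.
      At fern: no right child.
    At lily: go right to cedar.
      cedar is a leaf — visit cedar.
  At elm: go right to sage.
    Visit sage.
    At sage: go left to fig.
      Visit fig.
      At fig: go left to mint.
        mint is a leaf — visit mint.
      At fig: no right child.
    At sage: no right child.
Full pre-order sequence: bay, elm, lily, fern, ivy, rose, fir, moss, cedar, sage, fig, mint.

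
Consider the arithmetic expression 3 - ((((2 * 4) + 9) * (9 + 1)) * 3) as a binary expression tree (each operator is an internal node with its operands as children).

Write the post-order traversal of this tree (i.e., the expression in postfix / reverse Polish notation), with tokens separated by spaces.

3 2 4 * 9 + 9 1 + * 3 * -

Post-order on an expression tree gives postfix notation: for each operator, emit left operand, right operand, then the operator.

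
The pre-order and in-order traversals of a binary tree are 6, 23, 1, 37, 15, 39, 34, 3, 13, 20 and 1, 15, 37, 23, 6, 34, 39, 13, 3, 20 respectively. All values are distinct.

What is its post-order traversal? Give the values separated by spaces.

15 37 1 23 34 13 20 3 39 6

The first element of pre-order is the root; it splits in-order into left and right subtrees.
Root 6: left subtree has 4 nodes {1, 15, 37, 23}, right has 5 {34, 39, 13, 3, 20}.
  Root 23: left subtree has 3 nodes {1, 15, 37}, right has 0 { }.
    Root 1: left subtree has 0 nodes { }, right has 2 {15, 37}.
      Root 37: left subtree has 1 node {15}, right has 0 { }.
  Root 39: left subtree has 1 node {34}, right has 3 {13, 3, 20}.
    Root 3: left subtree has 1 node {13}, right has 1 {20}.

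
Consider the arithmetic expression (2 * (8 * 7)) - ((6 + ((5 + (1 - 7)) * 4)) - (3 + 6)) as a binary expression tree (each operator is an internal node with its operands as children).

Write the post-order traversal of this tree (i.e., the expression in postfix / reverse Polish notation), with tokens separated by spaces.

2 8 7 * * 6 5 1 7 - + 4 * + 3 6 + - -

Post-order on an expression tree gives postfix notation: for each operator, emit left operand, right operand, then the operator.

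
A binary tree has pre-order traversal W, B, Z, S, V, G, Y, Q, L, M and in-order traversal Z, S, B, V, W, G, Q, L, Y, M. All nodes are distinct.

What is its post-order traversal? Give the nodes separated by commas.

The first element of pre-order is the root; it splits in-order into left and right subtrees.
Root W: left subtree has 4 nodes {Z, S, B, V}, right has 5 {G, Q, L, Y, M}.
  Root B: left subtree has 2 nodes {Z, S}, right has 1 {V}.
    Root Z: left subtree has 0 nodes { }, right has 1 {S}.
  Root G: left subtree has 0 nodes { }, right has 4 {Q, L, Y, M}.
    Root Y: left subtree has 2 nodes {Q, L}, right has 1 {M}.
      Root Q: left subtree has 0 nodes { }, right has 1 {L}.

S, Z, V, B, L, Q, M, Y, G, W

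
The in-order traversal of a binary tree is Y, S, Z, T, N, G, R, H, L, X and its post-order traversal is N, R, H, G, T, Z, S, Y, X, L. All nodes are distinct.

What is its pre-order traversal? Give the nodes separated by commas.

L, Y, S, Z, T, G, N, H, R, X

The last element of post-order is the root; it splits in-order into left and right subtrees.
Root L: left subtree has 8 nodes {Y, S, Z, T, N, G, R, H}, right has 1 {X}.
  Root Y: left subtree has 0 nodes { }, right has 7 {S, Z, T, N, G, R, H}.
    Root S: left subtree has 0 nodes { }, right has 6 {Z, T, N, G, R, H}.
      Root Z: left subtree has 0 nodes { }, right has 5 {T, N, G, R, H}.
        Root T: left subtree has 0 nodes { }, right has 4 {N, G, R, H}.
          Root G: left subtree has 1 node {N}, right has 2 {R, H}.
            Root H: left subtree has 1 node {R}, right has 0 { }.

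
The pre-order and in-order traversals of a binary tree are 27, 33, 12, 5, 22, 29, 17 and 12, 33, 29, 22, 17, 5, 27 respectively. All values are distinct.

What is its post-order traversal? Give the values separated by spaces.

The first element of pre-order is the root; it splits in-order into left and right subtrees.
Root 27: left subtree has 6 nodes {12, 33, 29, 22, 17, 5}, right has 0 { }.
  Root 33: left subtree has 1 node {12}, right has 4 {29, 22, 17, 5}.
    Root 5: left subtree has 3 nodes {29, 22, 17}, right has 0 { }.
      Root 22: left subtree has 1 node {29}, right has 1 {17}.

12 29 17 22 5 33 27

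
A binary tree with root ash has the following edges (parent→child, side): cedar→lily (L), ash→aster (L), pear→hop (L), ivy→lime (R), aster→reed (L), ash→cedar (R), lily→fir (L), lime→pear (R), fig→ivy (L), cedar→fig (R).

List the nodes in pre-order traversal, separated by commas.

Pre-order visits the node, then its left subtree, then its right subtree.
Visit ash.
At ash: go left to aster.
  Visit aster.
  At aster: go left to reed.
    reed is a leaf — visit reed.
  At aster: no right child.
At ash: go right to cedar.
  Visit cedar.
  At cedar: go left to lily.
    Visit lily.
    At lily: go left to fir.
      fir is a leaf — visit fir.
    At lily: no right child.
  At cedar: go right to fig.
    Visit fig.
    At fig: go left to ivy.
      Visit ivy.
      At ivy: no left child.
      At ivy: go right to lime.
        Visit lime.
        At lime: no left child.
        At lime: go right to pear.
          Visit pear.
          At pear: go left to hop.
            hop is a leaf — visit hop.
          At pear: no right child.
    At fig: no right child.

ash, aster, reed, cedar, lily, fir, fig, ivy, lime, pear, hop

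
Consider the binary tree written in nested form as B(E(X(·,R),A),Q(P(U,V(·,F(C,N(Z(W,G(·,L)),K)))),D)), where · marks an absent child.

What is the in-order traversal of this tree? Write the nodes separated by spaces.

X R E A B U P V C F W Z G L N K Q D

In-order visits the left subtree, then the node, then the right subtree.
At B: go left to E.
  At E: go left to X.
    At X: no left child.
    Visit X.
    At X: go right to R.
      R is a leaf — visit R.
  Visit E.
  At E: go right to A.
    A is a leaf — visit A.
Visit B.
At B: go right to Q.
  At Q: go left to P.
    At P: go left to U.
      U is a leaf — visit U.
    Visit P.
    At P: go right to V.
      At V: no left child.
      Visit V.
      At V: go right to F.
        At F: go left to C.
          C is a leaf — visit C.
        Visit F.
        At F: go right to N.
          At N: go left to Z.
            At Z: go left to W.
              W is a leaf — visit W.
            Visit Z.
            At Z: go right to G.
              At G: no left child.
              Visit G.
              At G: go right to L.
                L is a leaf — visit L.
          Visit N.
          At N: go right to K.
            K is a leaf — visit K.
  Visit Q.
  At Q: go right to D.
    D is a leaf — visit D.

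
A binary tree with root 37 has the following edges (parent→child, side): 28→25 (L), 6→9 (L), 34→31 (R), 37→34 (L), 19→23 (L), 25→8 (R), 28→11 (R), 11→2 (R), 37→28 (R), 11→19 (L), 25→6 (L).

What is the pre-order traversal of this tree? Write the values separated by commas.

Pre-order visits the node, then its left subtree, then its right subtree.
Visit 37.
At 37: go left to 34.
  Visit 34.
  At 34: no left child.
  At 34: go right to 31.
    31 is a leaf — visit 31.
At 37: go right to 28.
  Visit 28.
  At 28: go left to 25.
    Visit 25.
    At 25: go left to 6.
      Visit 6.
      At 6: go left to 9.
        9 is a leaf — visit 9.
      At 6: no right child.
    At 25: go right to 8.
      8 is a leaf — visit 8.
  At 28: go right to 11.
    Visit 11.
    At 11: go left to 19.
      Visit 19.
      At 19: go left to 23.
        23 is a leaf — visit 23.
      At 19: no right child.
    At 11: go right to 2.
      2 is a leaf — visit 2.

37, 34, 31, 28, 25, 6, 9, 8, 11, 19, 23, 2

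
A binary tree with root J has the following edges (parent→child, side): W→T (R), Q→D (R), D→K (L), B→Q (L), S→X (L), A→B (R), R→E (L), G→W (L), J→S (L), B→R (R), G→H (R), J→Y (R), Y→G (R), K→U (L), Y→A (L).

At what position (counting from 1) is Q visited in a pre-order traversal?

7

Pre-order visits the node, then its left subtree, then its right subtree.
Visit J.
At J: go left to S.
  Visit S.
  At S: go left to X.
    X is a leaf — visit X.
  At S: no right child.
At J: go right to Y.
  Visit Y.
  At Y: go left to A.
    Visit A.
    At A: no left child.
    At A: go right to B.
      Visit B.
      At B: go left to Q.
        Visit Q.
        At Q: no left child.
        At Q: go right to D.
          Visit D.
          At D: go left to K.
            Visit K.
            At K: go left to U.
              U is a leaf — visit U.
            At K: no right child.
          At D: no right child.
      At B: go right to R.
        Visit R.
        At R: go left to E.
          E is a leaf — visit E.
        At R: no right child.
  At Y: go right to G.
    Visit G.
    At G: go left to W.
      Visit W.
      At W: no left child.
      At W: go right to T.
        T is a leaf — visit T.
    At G: go right to H.
      H is a leaf — visit H.
Full pre-order sequence: J, S, X, Y, A, B, Q, D, K, U, R, E, G, W, T, H.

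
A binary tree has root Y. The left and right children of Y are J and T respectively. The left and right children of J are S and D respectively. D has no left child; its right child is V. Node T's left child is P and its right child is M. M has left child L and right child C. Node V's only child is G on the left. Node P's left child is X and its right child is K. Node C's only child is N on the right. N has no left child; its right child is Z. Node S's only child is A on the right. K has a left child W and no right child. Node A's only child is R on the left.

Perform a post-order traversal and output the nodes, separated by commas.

Post-order visits the left subtree, then the right subtree, then the node.
At Y: go left to J.
  At J: go left to S.
    At S: no left child.
    At S: go right to A.
      At A: go left to R.
        R is a leaf — visit R.
      At A: no right child.
      Visit A.
    Visit S.
  At J: go right to D.
    At D: no left child.
    At D: go right to V.
      At V: go left to G.
        G is a leaf — visit G.
      At V: no right child.
      Visit V.
    Visit D.
  Visit J.
At Y: go right to T.
  At T: go left to P.
    At P: go left to X.
      X is a leaf — visit X.
    At P: go right to K.
      At K: go left to W.
        W is a leaf — visit W.
      At K: no right child.
      Visit K.
    Visit P.
  At T: go right to M.
    At M: go left to L.
      L is a leaf — visit L.
    At M: go right to C.
      At C: no left child.
      At C: go right to N.
        At N: no left child.
        At N: go right to Z.
          Z is a leaf — visit Z.
        Visit N.
      Visit C.
    Visit M.
  Visit T.
Visit Y.

R, A, S, G, V, D, J, X, W, K, P, L, Z, N, C, M, T, Y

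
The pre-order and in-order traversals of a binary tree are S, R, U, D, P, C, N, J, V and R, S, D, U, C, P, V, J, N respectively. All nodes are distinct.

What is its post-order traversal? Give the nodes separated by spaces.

R D C V J N P U S

The first element of pre-order is the root; it splits in-order into left and right subtrees.
Root S: left subtree has 1 node {R}, right has 7 {D, U, C, P, V, J, N}.
  Root U: left subtree has 1 node {D}, right has 5 {C, P, V, J, N}.
    Root P: left subtree has 1 node {C}, right has 3 {V, J, N}.
      Root N: left subtree has 2 nodes {V, J}, right has 0 { }.
        Root J: left subtree has 1 node {V}, right has 0 { }.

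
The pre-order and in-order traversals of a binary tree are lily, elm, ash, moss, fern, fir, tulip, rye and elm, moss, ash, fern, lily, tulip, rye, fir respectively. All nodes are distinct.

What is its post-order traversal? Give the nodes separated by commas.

The first element of pre-order is the root; it splits in-order into left and right subtrees.
Root lily: left subtree has 4 nodes {elm, moss, ash, fern}, right has 3 {tulip, rye, fir}.
  Root elm: left subtree has 0 nodes { }, right has 3 {moss, ash, fern}.
    Root ash: left subtree has 1 node {moss}, right has 1 {fern}.
  Root fir: left subtree has 2 nodes {tulip, rye}, right has 0 { }.
    Root tulip: left subtree has 0 nodes { }, right has 1 {rye}.

moss, fern, ash, elm, rye, tulip, fir, lily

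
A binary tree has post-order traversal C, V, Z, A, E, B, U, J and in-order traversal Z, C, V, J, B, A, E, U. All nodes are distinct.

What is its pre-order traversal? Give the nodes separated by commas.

J, Z, V, C, U, B, E, A

The last element of post-order is the root; it splits in-order into left and right subtrees.
Root J: left subtree has 3 nodes {Z, C, V}, right has 4 {B, A, E, U}.
  Root Z: left subtree has 0 nodes { }, right has 2 {C, V}.
    Root V: left subtree has 1 node {C}, right has 0 { }.
  Root U: left subtree has 3 nodes {B, A, E}, right has 0 { }.
    Root B: left subtree has 0 nodes { }, right has 2 {A, E}.
      Root E: left subtree has 1 node {A}, right has 0 { }.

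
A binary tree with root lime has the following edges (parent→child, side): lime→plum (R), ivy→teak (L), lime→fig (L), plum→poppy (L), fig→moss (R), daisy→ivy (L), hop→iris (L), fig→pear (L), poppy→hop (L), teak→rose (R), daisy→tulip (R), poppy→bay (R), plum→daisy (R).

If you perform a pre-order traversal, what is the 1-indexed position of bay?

9

Pre-order visits the node, then its left subtree, then its right subtree.
Visit lime.
At lime: go left to fig.
  Visit fig.
  At fig: go left to pear.
    pear is a leaf — visit pear.
  At fig: go right to moss.
    moss is a leaf — visit moss.
At lime: go right to plum.
  Visit plum.
  At plum: go left to poppy.
    Visit poppy.
    At poppy: go left to hop.
      Visit hop.
      At hop: go left to iris.
        iris is a leaf — visit iris.
      At hop: no right child.
    At poppy: go right to bay.
      bay is a leaf — visit bay.
  At plum: go right to daisy.
    Visit daisy.
    At daisy: go left to ivy.
      Visit ivy.
      At ivy: go left to teak.
        Visit teak.
        At teak: no left child.
        At teak: go right to rose.
          rose is a leaf — visit rose.
      At ivy: no right child.
    At daisy: go right to tulip.
      tulip is a leaf — visit tulip.
Full pre-order sequence: lime, fig, pear, moss, plum, poppy, hop, iris, bay, daisy, ivy, teak, rose, tulip.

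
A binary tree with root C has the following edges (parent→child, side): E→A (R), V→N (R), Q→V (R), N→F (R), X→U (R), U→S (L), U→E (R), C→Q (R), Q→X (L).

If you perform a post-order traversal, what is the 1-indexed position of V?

Post-order visits the left subtree, then the right subtree, then the node.
At C: no left child.
At C: go right to Q.
  At Q: go left to X.
    At X: no left child.
    At X: go right to U.
      At U: go left to S.
        S is a leaf — visit S.
      At U: go right to E.
        At E: no left child.
        At E: go right to A.
          A is a leaf — visit A.
        Visit E.
      Visit U.
    Visit X.
  At Q: go right to V.
    At V: no left child.
    At V: go right to N.
      At N: no left child.
      At N: go right to F.
        F is a leaf — visit F.
      Visit N.
    Visit V.
  Visit Q.
Visit C.
Full post-order sequence: S, A, E, U, X, F, N, V, Q, C.

8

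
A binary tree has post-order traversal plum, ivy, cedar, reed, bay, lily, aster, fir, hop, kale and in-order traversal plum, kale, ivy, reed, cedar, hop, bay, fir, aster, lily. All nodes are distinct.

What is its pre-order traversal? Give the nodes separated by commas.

The last element of post-order is the root; it splits in-order into left and right subtrees.
Root kale: left subtree has 1 node {plum}, right has 8 {ivy, reed, cedar, hop, bay, fir, aster, lily}.
  Root hop: left subtree has 3 nodes {ivy, reed, cedar}, right has 4 {bay, fir, aster, lily}.
    Root reed: left subtree has 1 node {ivy}, right has 1 {cedar}.
    Root fir: left subtree has 1 node {bay}, right has 2 {aster, lily}.
      Root aster: left subtree has 0 nodes { }, right has 1 {lily}.

kale, plum, hop, reed, ivy, cedar, fir, bay, aster, lily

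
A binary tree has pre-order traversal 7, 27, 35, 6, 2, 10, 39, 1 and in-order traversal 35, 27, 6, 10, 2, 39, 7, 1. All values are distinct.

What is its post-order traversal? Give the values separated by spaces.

35 10 39 2 6 27 1 7

The first element of pre-order is the root; it splits in-order into left and right subtrees.
Root 7: left subtree has 6 nodes {35, 27, 6, 10, 2, 39}, right has 1 {1}.
  Root 27: left subtree has 1 node {35}, right has 4 {6, 10, 2, 39}.
    Root 6: left subtree has 0 nodes { }, right has 3 {10, 2, 39}.
      Root 2: left subtree has 1 node {10}, right has 1 {39}.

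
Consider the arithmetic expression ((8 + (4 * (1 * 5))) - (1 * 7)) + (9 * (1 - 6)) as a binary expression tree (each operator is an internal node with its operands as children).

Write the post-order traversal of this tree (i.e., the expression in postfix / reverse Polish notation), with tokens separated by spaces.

Post-order on an expression tree gives postfix notation: for each operator, emit left operand, right operand, then the operator.

8 4 1 5 * * + 1 7 * - 9 1 6 - * +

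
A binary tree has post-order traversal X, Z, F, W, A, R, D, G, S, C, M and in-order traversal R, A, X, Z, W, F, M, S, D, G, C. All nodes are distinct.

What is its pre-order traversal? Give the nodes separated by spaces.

The last element of post-order is the root; it splits in-order into left and right subtrees.
Root M: left subtree has 6 nodes {R, A, X, Z, W, F}, right has 4 {S, D, G, C}.
  Root R: left subtree has 0 nodes { }, right has 5 {A, X, Z, W, F}.
    Root A: left subtree has 0 nodes { }, right has 4 {X, Z, W, F}.
      Root W: left subtree has 2 nodes {X, Z}, right has 1 {F}.
        Root Z: left subtree has 1 node {X}, right has 0 { }.
  Root C: left subtree has 3 nodes {S, D, G}, right has 0 { }.
    Root S: left subtree has 0 nodes { }, right has 2 {D, G}.
      Root G: left subtree has 1 node {D}, right has 0 { }.

M R A W Z X F C S G D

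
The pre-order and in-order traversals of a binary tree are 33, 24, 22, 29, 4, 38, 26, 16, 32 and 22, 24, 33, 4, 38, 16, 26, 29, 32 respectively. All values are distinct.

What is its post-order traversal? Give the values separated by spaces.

The first element of pre-order is the root; it splits in-order into left and right subtrees.
Root 33: left subtree has 2 nodes {22, 24}, right has 6 {4, 38, 16, 26, 29, 32}.
  Root 24: left subtree has 1 node {22}, right has 0 { }.
  Root 29: left subtree has 4 nodes {4, 38, 16, 26}, right has 1 {32}.
    Root 4: left subtree has 0 nodes { }, right has 3 {38, 16, 26}.
      Root 38: left subtree has 0 nodes { }, right has 2 {16, 26}.
        Root 26: left subtree has 1 node {16}, right has 0 { }.

22 24 16 26 38 4 32 29 33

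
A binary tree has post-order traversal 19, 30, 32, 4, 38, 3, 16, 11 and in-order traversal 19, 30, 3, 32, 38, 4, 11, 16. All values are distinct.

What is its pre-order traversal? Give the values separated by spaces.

The last element of post-order is the root; it splits in-order into left and right subtrees.
Root 11: left subtree has 6 nodes {19, 30, 3, 32, 38, 4}, right has 1 {16}.
  Root 3: left subtree has 2 nodes {19, 30}, right has 3 {32, 38, 4}.
    Root 30: left subtree has 1 node {19}, right has 0 { }.
    Root 38: left subtree has 1 node {32}, right has 1 {4}.

11 3 30 19 38 32 4 16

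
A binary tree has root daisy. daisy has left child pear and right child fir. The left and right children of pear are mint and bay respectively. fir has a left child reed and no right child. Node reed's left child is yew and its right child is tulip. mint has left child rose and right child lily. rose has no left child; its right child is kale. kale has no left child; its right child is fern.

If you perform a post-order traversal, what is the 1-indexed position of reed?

10

Post-order visits the left subtree, then the right subtree, then the node.
At daisy: go left to pear.
  At pear: go left to mint.
    At mint: go left to rose.
      At rose: no left child.
      At rose: go right to kale.
        At kale: no left child.
        At kale: go right to fern.
          fern is a leaf — visit fern.
        Visit kale.
      Visit rose.
    At mint: go right to lily.
      lily is a leaf — visit lily.
    Visit mint.
  At pear: go right to bay.
    bay is a leaf — visit bay.
  Visit pear.
At daisy: go right to fir.
  At fir: go left to reed.
    At reed: go left to yew.
      yew is a leaf — visit yew.
    At reed: go right to tulip.
      tulip is a leaf — visit tulip.
    Visit reed.
  At fir: no right child.
  Visit fir.
Visit daisy.
Full post-order sequence: fern, kale, rose, lily, mint, bay, pear, yew, tulip, reed, fir, daisy.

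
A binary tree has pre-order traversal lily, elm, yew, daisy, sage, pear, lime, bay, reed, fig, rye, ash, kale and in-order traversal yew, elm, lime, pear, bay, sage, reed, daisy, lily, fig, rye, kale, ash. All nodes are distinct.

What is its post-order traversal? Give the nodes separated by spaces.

yew lime bay pear reed sage daisy elm kale ash rye fig lily

The first element of pre-order is the root; it splits in-order into left and right subtrees.
Root lily: left subtree has 8 nodes {yew, elm, lime, pear, bay, sage, reed, daisy}, right has 4 {fig, rye, kale, ash}.
  Root elm: left subtree has 1 node {yew}, right has 6 {lime, pear, bay, sage, reed, daisy}.
    Root daisy: left subtree has 5 nodes {lime, pear, bay, sage, reed}, right has 0 { }.
      Root sage: left subtree has 3 nodes {lime, pear, bay}, right has 1 {reed}.
        Root pear: left subtree has 1 node {lime}, right has 1 {bay}.
  Root fig: left subtree has 0 nodes { }, right has 3 {rye, kale, ash}.
    Root rye: left subtree has 0 nodes { }, right has 2 {kale, ash}.
      Root ash: left subtree has 1 node {kale}, right has 0 { }.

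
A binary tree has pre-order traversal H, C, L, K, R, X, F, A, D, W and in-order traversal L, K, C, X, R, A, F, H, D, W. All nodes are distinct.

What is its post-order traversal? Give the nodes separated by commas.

The first element of pre-order is the root; it splits in-order into left and right subtrees.
Root H: left subtree has 7 nodes {L, K, C, X, R, A, F}, right has 2 {D, W}.
  Root C: left subtree has 2 nodes {L, K}, right has 4 {X, R, A, F}.
    Root L: left subtree has 0 nodes { }, right has 1 {K}.
    Root R: left subtree has 1 node {X}, right has 2 {A, F}.
      Root F: left subtree has 1 node {A}, right has 0 { }.
  Root D: left subtree has 0 nodes { }, right has 1 {W}.

K, L, X, A, F, R, C, W, D, H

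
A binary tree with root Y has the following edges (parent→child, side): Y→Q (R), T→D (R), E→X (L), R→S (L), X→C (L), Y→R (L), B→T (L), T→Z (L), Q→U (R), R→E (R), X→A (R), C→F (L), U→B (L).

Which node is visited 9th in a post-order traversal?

Post-order visits the left subtree, then the right subtree, then the node.
At Y: go left to R.
  At R: go left to S.
    S is a leaf — visit S.
  At R: go right to E.
    At E: go left to X.
      At X: go left to C.
        At C: go left to F.
          F is a leaf — visit F.
        At C: no right child.
        Visit C.
      At X: go right to A.
        A is a leaf — visit A.
      Visit X.
    At E: no right child.
    Visit E.
  Visit R.
At Y: go right to Q.
  At Q: no left child.
  At Q: go right to U.
    At U: go left to B.
      At B: go left to T.
        At T: go left to Z.
          Z is a leaf — visit Z.
        At T: go right to D.
          D is a leaf — visit D.
        Visit T.
      At B: no right child.
      Visit B.
    At U: no right child.
    Visit U.
  Visit Q.
Visit Y.
Full post-order sequence: S, F, C, A, X, E, R, Z, D, T, B, U, Q, Y.

D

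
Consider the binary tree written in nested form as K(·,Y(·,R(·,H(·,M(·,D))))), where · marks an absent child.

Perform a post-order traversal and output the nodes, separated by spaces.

D M H R Y K

Post-order visits the left subtree, then the right subtree, then the node.
At K: no left child.
At K: go right to Y.
  At Y: no left child.
  At Y: go right to R.
    At R: no left child.
    At R: go right to H.
      At H: no left child.
      At H: go right to M.
        At M: no left child.
        At M: go right to D.
          D is a leaf — visit D.
        Visit M.
      Visit H.
    Visit R.
  Visit Y.
Visit K.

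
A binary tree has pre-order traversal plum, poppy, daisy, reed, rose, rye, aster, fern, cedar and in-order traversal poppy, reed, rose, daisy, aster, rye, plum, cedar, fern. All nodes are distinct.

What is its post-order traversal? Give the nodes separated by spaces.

The first element of pre-order is the root; it splits in-order into left and right subtrees.
Root plum: left subtree has 6 nodes {poppy, reed, rose, daisy, aster, rye}, right has 2 {cedar, fern}.
  Root poppy: left subtree has 0 nodes { }, right has 5 {reed, rose, daisy, aster, rye}.
    Root daisy: left subtree has 2 nodes {reed, rose}, right has 2 {aster, rye}.
      Root reed: left subtree has 0 nodes { }, right has 1 {rose}.
      Root rye: left subtree has 1 node {aster}, right has 0 { }.
  Root fern: left subtree has 1 node {cedar}, right has 0 { }.

rose reed aster rye daisy poppy cedar fern plum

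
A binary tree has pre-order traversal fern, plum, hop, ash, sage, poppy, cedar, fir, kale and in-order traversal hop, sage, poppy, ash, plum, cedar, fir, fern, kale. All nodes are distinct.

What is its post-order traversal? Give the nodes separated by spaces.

poppy sage ash hop fir cedar plum kale fern

The first element of pre-order is the root; it splits in-order into left and right subtrees.
Root fern: left subtree has 7 nodes {hop, sage, poppy, ash, plum, cedar, fir}, right has 1 {kale}.
  Root plum: left subtree has 4 nodes {hop, sage, poppy, ash}, right has 2 {cedar, fir}.
    Root hop: left subtree has 0 nodes { }, right has 3 {sage, poppy, ash}.
      Root ash: left subtree has 2 nodes {sage, poppy}, right has 0 { }.
        Root sage: left subtree has 0 nodes { }, right has 1 {poppy}.
    Root cedar: left subtree has 0 nodes { }, right has 1 {fir}.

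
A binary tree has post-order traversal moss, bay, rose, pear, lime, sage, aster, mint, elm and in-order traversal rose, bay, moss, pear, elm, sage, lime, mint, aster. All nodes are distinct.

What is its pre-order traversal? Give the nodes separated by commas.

The last element of post-order is the root; it splits in-order into left and right subtrees.
Root elm: left subtree has 4 nodes {rose, bay, moss, pear}, right has 4 {sage, lime, mint, aster}.
  Root pear: left subtree has 3 nodes {rose, bay, moss}, right has 0 { }.
    Root rose: left subtree has 0 nodes { }, right has 2 {bay, moss}.
      Root bay: left subtree has 0 nodes { }, right has 1 {moss}.
  Root mint: left subtree has 2 nodes {sage, lime}, right has 1 {aster}.
    Root sage: left subtree has 0 nodes { }, right has 1 {lime}.

elm, pear, rose, bay, moss, mint, sage, lime, aster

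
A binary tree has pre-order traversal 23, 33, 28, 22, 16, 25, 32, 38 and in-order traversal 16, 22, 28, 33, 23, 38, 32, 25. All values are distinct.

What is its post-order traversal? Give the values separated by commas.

The first element of pre-order is the root; it splits in-order into left and right subtrees.
Root 23: left subtree has 4 nodes {16, 22, 28, 33}, right has 3 {38, 32, 25}.
  Root 33: left subtree has 3 nodes {16, 22, 28}, right has 0 { }.
    Root 28: left subtree has 2 nodes {16, 22}, right has 0 { }.
      Root 22: left subtree has 1 node {16}, right has 0 { }.
  Root 25: left subtree has 2 nodes {38, 32}, right has 0 { }.
    Root 32: left subtree has 1 node {38}, right has 0 { }.

16, 22, 28, 33, 38, 32, 25, 23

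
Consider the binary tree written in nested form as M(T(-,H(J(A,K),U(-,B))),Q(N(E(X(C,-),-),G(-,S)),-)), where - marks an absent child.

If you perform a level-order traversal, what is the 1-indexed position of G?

Level-order visits nodes level by level from the root, left to right within each level.
Level 0: M
Level 1: T, Q
Level 2: H, N
Level 3: J, U, E, G
Level 4: A, K, B, X, S
Level 5: C
Full level-order sequence: M, T, Q, H, N, J, U, E, G, A, K, B, X, S, C.

9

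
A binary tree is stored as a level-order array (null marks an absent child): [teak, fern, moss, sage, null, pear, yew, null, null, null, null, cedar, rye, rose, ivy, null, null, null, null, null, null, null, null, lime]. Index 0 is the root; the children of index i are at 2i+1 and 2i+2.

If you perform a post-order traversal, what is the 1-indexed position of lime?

Post-order visits the left subtree, then the right subtree, then the node.
At teak: go left to fern.
  At fern: go left to sage.
    sage is a leaf — visit sage.
  At fern: no right child.
  Visit fern.
At teak: go right to moss.
  At moss: go left to pear.
    At pear: go left to cedar.
      At cedar: go left to lime.
        lime is a leaf — visit lime.
      At cedar: no right child.
      Visit cedar.
    At pear: go right to rye.
      rye is a leaf — visit rye.
    Visit pear.
  At moss: go right to yew.
    At yew: go left to rose.
      rose is a leaf — visit rose.
    At yew: go right to ivy.
      ivy is a leaf — visit ivy.
    Visit yew.
  Visit moss.
Visit teak.
Full post-order sequence: sage, fern, lime, cedar, rye, pear, rose, ivy, yew, moss, teak.

3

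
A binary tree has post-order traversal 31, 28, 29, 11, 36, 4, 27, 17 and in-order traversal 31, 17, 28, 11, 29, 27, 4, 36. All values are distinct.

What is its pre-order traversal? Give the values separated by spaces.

The last element of post-order is the root; it splits in-order into left and right subtrees.
Root 17: left subtree has 1 node {31}, right has 6 {28, 11, 29, 27, 4, 36}.
  Root 27: left subtree has 3 nodes {28, 11, 29}, right has 2 {4, 36}.
    Root 11: left subtree has 1 node {28}, right has 1 {29}.
    Root 4: left subtree has 0 nodes { }, right has 1 {36}.

17 31 27 11 28 29 4 36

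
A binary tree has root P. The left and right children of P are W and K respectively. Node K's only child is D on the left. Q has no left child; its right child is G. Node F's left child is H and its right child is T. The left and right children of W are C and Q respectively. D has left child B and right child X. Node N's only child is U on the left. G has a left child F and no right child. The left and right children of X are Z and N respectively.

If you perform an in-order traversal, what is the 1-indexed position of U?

13

In-order visits the left subtree, then the node, then the right subtree.
At P: go left to W.
  At W: go left to C.
    C is a leaf — visit C.
  Visit W.
  At W: go right to Q.
    At Q: no left child.
    Visit Q.
    At Q: go right to G.
      At G: go left to F.
        At F: go left to H.
          H is a leaf — visit H.
        Visit F.
        At F: go right to T.
          T is a leaf — visit T.
      Visit G.
      At G: no right child.
Visit P.
At P: go right to K.
  At K: go left to D.
    At D: go left to B.
      B is a leaf — visit B.
    Visit D.
    At D: go right to X.
      At X: go left to Z.
        Z is a leaf — visit Z.
      Visit X.
      At X: go right to N.
        At N: go left to U.
          U is a leaf — visit U.
        Visit N.
        At N: no right child.
  Visit K.
  At K: no right child.
Full in-order sequence: C, W, Q, H, F, T, G, P, B, D, Z, X, U, N, K.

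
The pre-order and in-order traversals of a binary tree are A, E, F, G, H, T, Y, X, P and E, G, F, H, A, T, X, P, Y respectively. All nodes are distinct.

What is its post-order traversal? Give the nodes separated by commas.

The first element of pre-order is the root; it splits in-order into left and right subtrees.
Root A: left subtree has 4 nodes {E, G, F, H}, right has 4 {T, X, P, Y}.
  Root E: left subtree has 0 nodes { }, right has 3 {G, F, H}.
    Root F: left subtree has 1 node {G}, right has 1 {H}.
  Root T: left subtree has 0 nodes { }, right has 3 {X, P, Y}.
    Root Y: left subtree has 2 nodes {X, P}, right has 0 { }.
      Root X: left subtree has 0 nodes { }, right has 1 {P}.

G, H, F, E, P, X, Y, T, A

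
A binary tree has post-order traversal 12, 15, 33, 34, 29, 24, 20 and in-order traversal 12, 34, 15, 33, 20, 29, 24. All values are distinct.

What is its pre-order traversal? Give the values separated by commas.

The last element of post-order is the root; it splits in-order into left and right subtrees.
Root 20: left subtree has 4 nodes {12, 34, 15, 33}, right has 2 {29, 24}.
  Root 34: left subtree has 1 node {12}, right has 2 {15, 33}.
    Root 33: left subtree has 1 node {15}, right has 0 { }.
  Root 24: left subtree has 1 node {29}, right has 0 { }.

20, 34, 12, 33, 15, 24, 29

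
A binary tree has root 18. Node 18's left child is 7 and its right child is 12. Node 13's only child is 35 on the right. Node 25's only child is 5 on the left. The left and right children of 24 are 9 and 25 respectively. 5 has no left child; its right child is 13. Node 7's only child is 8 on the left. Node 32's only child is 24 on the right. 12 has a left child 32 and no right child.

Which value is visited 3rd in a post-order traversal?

Post-order visits the left subtree, then the right subtree, then the node.
At 18: go left to 7.
  At 7: go left to 8.
    8 is a leaf — visit 8.
  At 7: no right child.
  Visit 7.
At 18: go right to 12.
  At 12: go left to 32.
    At 32: no left child.
    At 32: go right to 24.
      At 24: go left to 9.
        9 is a leaf — visit 9.
      At 24: go right to 25.
        At 25: go left to 5.
          At 5: no left child.
          At 5: go right to 13.
            At 13: no left child.
            At 13: go right to 35.
              35 is a leaf — visit 35.
            Visit 13.
          Visit 5.
        At 25: no right child.
        Visit 25.
      Visit 24.
    Visit 32.
  At 12: no right child.
  Visit 12.
Visit 18.
Full post-order sequence: 8, 7, 9, 35, 13, 5, 25, 24, 32, 12, 18.

9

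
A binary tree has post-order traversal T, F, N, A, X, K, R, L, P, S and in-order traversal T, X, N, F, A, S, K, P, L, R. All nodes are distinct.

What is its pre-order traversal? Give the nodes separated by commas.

The last element of post-order is the root; it splits in-order into left and right subtrees.
Root S: left subtree has 5 nodes {T, X, N, F, A}, right has 4 {K, P, L, R}.
  Root X: left subtree has 1 node {T}, right has 3 {N, F, A}.
    Root A: left subtree has 2 nodes {N, F}, right has 0 { }.
      Root N: left subtree has 0 nodes { }, right has 1 {F}.
  Root P: left subtree has 1 node {K}, right has 2 {L, R}.
    Root L: left subtree has 0 nodes { }, right has 1 {R}.

S, X, T, A, N, F, P, K, L, R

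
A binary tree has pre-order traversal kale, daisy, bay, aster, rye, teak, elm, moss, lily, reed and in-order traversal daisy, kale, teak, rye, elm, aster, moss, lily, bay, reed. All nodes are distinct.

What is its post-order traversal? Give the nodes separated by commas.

The first element of pre-order is the root; it splits in-order into left and right subtrees.
Root kale: left subtree has 1 node {daisy}, right has 8 {teak, rye, elm, aster, moss, lily, bay, reed}.
  Root bay: left subtree has 6 nodes {teak, rye, elm, aster, moss, lily}, right has 1 {reed}.
    Root aster: left subtree has 3 nodes {teak, rye, elm}, right has 2 {moss, lily}.
      Root rye: left subtree has 1 node {teak}, right has 1 {elm}.
      Root moss: left subtree has 0 nodes { }, right has 1 {lily}.

daisy, teak, elm, rye, lily, moss, aster, reed, bay, kale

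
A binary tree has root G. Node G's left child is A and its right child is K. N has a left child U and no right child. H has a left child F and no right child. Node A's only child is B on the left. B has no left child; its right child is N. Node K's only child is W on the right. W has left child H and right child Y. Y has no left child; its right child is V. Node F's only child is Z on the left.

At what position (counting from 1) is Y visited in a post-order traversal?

9

Post-order visits the left subtree, then the right subtree, then the node.
At G: go left to A.
  At A: go left to B.
    At B: no left child.
    At B: go right to N.
      At N: go left to U.
        U is a leaf — visit U.
      At N: no right child.
      Visit N.
    Visit B.
  At A: no right child.
  Visit A.
At G: go right to K.
  At K: no left child.
  At K: go right to W.
    At W: go left to H.
      At H: go left to F.
        At F: go left to Z.
          Z is a leaf — visit Z.
        At F: no right child.
        Visit F.
      At H: no right child.
      Visit H.
    At W: go right to Y.
      At Y: no left child.
      At Y: go right to V.
        V is a leaf — visit V.
      Visit Y.
    Visit W.
  Visit K.
Visit G.
Full post-order sequence: U, N, B, A, Z, F, H, V, Y, W, K, G.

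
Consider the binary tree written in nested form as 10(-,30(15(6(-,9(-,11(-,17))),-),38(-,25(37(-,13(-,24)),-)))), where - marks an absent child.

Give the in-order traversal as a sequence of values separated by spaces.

In-order visits the left subtree, then the node, then the right subtree.
At 10: no left child.
Visit 10.
At 10: go right to 30.
  At 30: go left to 15.
    At 15: go left to 6.
      At 6: no left child.
      Visit 6.
      At 6: go right to 9.
        At 9: no left child.
        Visit 9.
        At 9: go right to 11.
          At 11: no left child.
          Visit 11.
          At 11: go right to 17.
            17 is a leaf — visit 17.
    Visit 15.
    At 15: no right child.
  Visit 30.
  At 30: go right to 38.
    At 38: no left child.
    Visit 38.
    At 38: go right to 25.
      At 25: go left to 37.
        At 37: no left child.
        Visit 37.
        At 37: go right to 13.
          At 13: no left child.
          Visit 13.
          At 13: go right to 24.
            24 is a leaf — visit 24.
      Visit 25.
      At 25: no right child.

10 6 9 11 17 15 30 38 37 13 24 25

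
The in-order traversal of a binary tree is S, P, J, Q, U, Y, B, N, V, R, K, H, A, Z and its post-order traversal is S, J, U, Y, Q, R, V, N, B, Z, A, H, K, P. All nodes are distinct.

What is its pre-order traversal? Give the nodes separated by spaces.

The last element of post-order is the root; it splits in-order into left and right subtrees.
Root P: left subtree has 1 node {S}, right has 12 {J, Q, U, Y, B, N, V, R, K, H, A, Z}.
  Root K: left subtree has 8 nodes {J, Q, U, Y, B, N, V, R}, right has 3 {H, A, Z}.
    Root B: left subtree has 4 nodes {J, Q, U, Y}, right has 3 {N, V, R}.
      Root Q: left subtree has 1 node {J}, right has 2 {U, Y}.
        Root Y: left subtree has 1 node {U}, right has 0 { }.
      Root N: left subtree has 0 nodes { }, right has 2 {V, R}.
        Root V: left subtree has 0 nodes { }, right has 1 {R}.
    Root H: left subtree has 0 nodes { }, right has 2 {A, Z}.
      Root A: left subtree has 0 nodes { }, right has 1 {Z}.

P S K B Q J Y U N V R H A Z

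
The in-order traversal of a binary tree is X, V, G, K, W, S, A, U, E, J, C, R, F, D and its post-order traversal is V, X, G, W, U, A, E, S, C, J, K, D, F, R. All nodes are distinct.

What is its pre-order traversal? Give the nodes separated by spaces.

R K G X V J S W E A U C F D

The last element of post-order is the root; it splits in-order into left and right subtrees.
Root R: left subtree has 11 nodes {X, V, G, K, W, S, A, U, E, J, C}, right has 2 {F, D}.
  Root K: left subtree has 3 nodes {X, V, G}, right has 7 {W, S, A, U, E, J, C}.
    Root G: left subtree has 2 nodes {X, V}, right has 0 { }.
      Root X: left subtree has 0 nodes { }, right has 1 {V}.
    Root J: left subtree has 5 nodes {W, S, A, U, E}, right has 1 {C}.
      Root S: left subtree has 1 node {W}, right has 3 {A, U, E}.
        Root E: left subtree has 2 nodes {A, U}, right has 0 { }.
          Root A: left subtree has 0 nodes { }, right has 1 {U}.
  Root F: left subtree has 0 nodes { }, right has 1 {D}.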